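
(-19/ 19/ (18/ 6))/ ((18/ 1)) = -1/ 54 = -0.02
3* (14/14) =3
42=42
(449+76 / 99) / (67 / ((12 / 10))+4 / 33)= 89054 / 11079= 8.04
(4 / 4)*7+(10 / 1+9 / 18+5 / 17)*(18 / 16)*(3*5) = 51449 / 272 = 189.15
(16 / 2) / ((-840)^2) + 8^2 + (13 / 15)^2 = 634561 / 9800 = 64.75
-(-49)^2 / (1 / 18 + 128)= -43218 / 2305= -18.75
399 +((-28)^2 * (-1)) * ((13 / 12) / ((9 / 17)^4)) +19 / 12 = -819707305 / 78732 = -10411.36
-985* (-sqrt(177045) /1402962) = 985* sqrt(177045) /1402962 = 0.30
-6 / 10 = -3 / 5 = -0.60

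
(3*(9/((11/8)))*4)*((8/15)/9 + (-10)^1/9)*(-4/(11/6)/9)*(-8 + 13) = 100.14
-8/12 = -2/3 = -0.67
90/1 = 90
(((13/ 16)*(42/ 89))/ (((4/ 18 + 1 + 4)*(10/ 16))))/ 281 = 2457/ 5877115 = 0.00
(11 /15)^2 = 121 /225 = 0.54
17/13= 1.31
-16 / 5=-3.20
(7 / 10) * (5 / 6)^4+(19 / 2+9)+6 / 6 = 51419 / 2592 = 19.84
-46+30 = -16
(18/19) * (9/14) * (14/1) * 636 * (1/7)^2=103032/931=110.67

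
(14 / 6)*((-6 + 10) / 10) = 14 / 15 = 0.93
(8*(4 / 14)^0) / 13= 8 / 13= 0.62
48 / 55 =0.87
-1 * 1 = -1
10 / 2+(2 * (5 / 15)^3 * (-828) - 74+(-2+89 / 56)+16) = -19277 / 168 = -114.74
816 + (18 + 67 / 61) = 50941 / 61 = 835.10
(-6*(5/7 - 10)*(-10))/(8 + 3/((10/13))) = -39000/833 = -46.82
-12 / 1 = -12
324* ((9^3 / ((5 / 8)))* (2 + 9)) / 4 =5196312 / 5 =1039262.40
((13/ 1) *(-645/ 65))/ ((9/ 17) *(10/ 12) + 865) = -4386/ 29425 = -0.15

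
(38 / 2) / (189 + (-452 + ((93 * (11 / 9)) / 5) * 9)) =-0.33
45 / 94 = 0.48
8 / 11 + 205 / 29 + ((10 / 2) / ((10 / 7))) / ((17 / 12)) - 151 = -763196 / 5423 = -140.73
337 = 337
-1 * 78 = -78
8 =8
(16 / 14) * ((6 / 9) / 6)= 8 / 63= 0.13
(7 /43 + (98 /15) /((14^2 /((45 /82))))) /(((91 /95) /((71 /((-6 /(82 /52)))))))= -8613365 /2441712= -3.53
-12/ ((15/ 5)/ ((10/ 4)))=-10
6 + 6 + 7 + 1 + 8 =28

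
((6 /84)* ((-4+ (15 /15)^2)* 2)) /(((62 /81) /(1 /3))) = -81 /434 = -0.19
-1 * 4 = -4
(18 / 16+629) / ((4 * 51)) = 5041 / 1632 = 3.09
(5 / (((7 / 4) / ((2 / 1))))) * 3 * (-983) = -117960 / 7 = -16851.43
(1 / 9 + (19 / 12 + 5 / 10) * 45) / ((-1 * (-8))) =3379 / 288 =11.73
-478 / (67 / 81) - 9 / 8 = -310347 / 536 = -579.01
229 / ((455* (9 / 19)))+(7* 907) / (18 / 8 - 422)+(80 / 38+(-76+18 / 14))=-11322384784 / 130634595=-86.67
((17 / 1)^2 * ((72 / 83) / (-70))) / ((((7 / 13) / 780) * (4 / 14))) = -10549656 / 581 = -18157.76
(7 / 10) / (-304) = -7 / 3040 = -0.00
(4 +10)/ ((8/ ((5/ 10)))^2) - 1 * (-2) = 263/ 128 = 2.05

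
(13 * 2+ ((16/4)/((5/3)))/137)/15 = 17822/10275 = 1.73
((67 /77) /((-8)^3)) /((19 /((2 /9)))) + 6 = 20224445 /3370752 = 6.00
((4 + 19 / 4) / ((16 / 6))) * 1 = 105 / 32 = 3.28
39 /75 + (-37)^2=1369.52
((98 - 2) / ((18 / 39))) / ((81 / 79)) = 16432 / 81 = 202.86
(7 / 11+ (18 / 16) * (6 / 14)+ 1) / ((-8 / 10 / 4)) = -10.59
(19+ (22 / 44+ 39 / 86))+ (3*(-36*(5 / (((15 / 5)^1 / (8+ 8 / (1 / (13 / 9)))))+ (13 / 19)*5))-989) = -3969411 / 817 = -4858.52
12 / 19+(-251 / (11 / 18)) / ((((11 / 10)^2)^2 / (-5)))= 4294032612 / 3059969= 1403.29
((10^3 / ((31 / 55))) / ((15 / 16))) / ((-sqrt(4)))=-88000 / 93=-946.24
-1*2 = -2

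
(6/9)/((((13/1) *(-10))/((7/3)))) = -7/585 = -0.01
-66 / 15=-4.40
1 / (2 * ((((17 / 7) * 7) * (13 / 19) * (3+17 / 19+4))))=0.01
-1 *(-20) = 20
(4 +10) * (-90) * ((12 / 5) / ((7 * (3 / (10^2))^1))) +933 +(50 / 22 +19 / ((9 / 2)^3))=-107971976 / 8019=-13464.52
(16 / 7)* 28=64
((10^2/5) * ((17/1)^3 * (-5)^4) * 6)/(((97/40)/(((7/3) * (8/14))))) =19652000000/97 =202597938.14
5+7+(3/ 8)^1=99/ 8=12.38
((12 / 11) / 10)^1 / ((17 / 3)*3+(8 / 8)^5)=1 / 165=0.01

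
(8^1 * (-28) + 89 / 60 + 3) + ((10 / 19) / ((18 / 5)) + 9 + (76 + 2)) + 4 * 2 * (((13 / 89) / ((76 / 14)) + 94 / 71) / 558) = -132.35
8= 8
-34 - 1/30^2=-30601/900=-34.00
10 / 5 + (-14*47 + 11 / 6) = -3925 / 6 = -654.17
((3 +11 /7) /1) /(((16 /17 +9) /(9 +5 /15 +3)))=20128 /3549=5.67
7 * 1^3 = 7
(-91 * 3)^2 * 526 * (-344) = -13485575376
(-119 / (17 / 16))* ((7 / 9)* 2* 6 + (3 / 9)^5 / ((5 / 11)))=-1271312 / 1215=-1046.35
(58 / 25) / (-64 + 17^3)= 58 / 121225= 0.00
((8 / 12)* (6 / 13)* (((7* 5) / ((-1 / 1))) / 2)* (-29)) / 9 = 2030 / 117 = 17.35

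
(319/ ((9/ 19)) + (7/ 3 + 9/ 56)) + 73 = 748.94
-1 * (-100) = 100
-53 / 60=-0.88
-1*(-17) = 17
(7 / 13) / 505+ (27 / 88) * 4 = 177409 / 144430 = 1.23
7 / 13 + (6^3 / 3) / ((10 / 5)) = 36.54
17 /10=1.70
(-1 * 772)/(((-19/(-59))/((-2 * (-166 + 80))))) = -7834256/19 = -412329.26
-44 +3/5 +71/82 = -17439/410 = -42.53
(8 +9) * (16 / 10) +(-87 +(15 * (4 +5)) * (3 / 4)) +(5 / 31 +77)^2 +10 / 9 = 1037261741 / 172980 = 5996.43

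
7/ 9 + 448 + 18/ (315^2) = 549753/ 1225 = 448.78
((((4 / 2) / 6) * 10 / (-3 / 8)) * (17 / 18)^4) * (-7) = 2923235 / 59049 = 49.51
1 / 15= 0.07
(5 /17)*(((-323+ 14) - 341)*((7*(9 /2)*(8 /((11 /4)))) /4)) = -819000 /187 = -4379.68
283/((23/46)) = 566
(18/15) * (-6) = -36/5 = -7.20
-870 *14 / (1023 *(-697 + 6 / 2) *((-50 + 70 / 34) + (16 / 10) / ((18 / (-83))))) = -1552950 / 5007480313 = -0.00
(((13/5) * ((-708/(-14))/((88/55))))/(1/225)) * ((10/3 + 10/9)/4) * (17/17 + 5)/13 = 66375/7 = 9482.14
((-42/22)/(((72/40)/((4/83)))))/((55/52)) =-0.05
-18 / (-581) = 18 / 581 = 0.03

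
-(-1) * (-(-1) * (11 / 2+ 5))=21 / 2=10.50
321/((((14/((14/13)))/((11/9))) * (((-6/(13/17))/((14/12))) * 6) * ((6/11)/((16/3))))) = -90629/12393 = -7.31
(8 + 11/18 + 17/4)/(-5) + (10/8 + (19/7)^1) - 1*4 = -1643/630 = -2.61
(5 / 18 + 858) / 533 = 15449 / 9594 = 1.61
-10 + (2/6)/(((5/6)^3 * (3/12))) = -962/125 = -7.70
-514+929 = 415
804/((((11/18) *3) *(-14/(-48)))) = 115776/77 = 1503.58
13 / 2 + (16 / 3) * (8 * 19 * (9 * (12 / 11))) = 175247 / 22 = 7965.77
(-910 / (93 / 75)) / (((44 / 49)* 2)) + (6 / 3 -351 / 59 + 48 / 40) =-165531829 / 402380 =-411.38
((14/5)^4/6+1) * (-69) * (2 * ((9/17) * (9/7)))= -78555258/74375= -1056.21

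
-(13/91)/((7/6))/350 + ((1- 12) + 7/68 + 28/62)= -188819249/18076100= -10.45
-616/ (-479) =1.29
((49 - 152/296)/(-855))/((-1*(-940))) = -299/4956150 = -0.00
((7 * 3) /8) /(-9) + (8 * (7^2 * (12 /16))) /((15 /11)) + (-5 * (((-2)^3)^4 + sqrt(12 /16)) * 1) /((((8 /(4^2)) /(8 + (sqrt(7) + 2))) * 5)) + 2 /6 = -(sqrt(3) + 8192) * (sqrt(7) + 10) + 25877 /120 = -103400.26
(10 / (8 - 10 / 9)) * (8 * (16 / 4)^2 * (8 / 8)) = 5760 / 31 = 185.81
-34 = -34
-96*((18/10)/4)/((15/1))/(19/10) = -144/95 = -1.52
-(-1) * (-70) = -70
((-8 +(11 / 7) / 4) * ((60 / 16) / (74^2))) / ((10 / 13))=-8307 / 1226624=-0.01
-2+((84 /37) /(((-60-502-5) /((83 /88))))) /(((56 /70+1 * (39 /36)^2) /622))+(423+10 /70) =728635084 /1735041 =419.95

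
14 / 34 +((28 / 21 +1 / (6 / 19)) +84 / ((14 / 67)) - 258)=5063 / 34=148.91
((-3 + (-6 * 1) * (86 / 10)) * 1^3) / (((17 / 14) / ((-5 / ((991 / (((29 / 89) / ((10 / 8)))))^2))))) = 51428832 / 3306102030425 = 0.00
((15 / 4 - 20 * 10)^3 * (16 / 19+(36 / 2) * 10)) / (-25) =16621190435 / 304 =54674968.54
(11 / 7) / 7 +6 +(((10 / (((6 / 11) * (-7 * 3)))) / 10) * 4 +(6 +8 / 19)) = 103031 / 8379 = 12.30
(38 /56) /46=19 /1288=0.01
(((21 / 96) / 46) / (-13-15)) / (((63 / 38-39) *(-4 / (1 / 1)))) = -19 / 16710144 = -0.00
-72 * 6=-432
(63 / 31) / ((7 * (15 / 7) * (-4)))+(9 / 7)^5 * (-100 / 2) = -1830871947 / 10420340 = -175.70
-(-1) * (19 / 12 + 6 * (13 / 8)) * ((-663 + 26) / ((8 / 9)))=-8121.75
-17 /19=-0.89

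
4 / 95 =0.04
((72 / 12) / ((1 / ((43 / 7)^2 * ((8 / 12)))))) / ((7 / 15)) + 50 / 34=1894555 / 5831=324.91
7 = 7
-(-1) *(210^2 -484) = 43616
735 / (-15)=-49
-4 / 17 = -0.24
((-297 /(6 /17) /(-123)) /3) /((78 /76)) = 3553 /1599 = 2.22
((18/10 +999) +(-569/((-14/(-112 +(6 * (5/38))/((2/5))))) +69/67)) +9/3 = -617880539/178220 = -3466.95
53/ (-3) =-17.67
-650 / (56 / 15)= -4875 / 28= -174.11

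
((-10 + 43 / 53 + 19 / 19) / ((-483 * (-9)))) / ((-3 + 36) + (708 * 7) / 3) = -0.00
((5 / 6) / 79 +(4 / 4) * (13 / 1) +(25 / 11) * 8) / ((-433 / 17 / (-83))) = 229480807 / 2257662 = 101.65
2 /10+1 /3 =8 /15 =0.53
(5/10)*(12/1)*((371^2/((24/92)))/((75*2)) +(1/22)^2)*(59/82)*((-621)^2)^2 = 6831476681273698086/3025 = 2258339398768164.66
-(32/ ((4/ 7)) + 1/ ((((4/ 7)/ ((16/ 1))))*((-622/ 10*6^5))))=-33856669/ 604584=-56.00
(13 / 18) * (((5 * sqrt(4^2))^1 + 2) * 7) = 1001 / 9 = 111.22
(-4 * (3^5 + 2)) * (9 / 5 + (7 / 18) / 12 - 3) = 61789 / 54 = 1144.24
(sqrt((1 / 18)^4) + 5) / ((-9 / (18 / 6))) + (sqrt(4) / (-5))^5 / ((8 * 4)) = -5066597 / 3037500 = -1.67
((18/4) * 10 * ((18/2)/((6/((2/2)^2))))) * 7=945/2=472.50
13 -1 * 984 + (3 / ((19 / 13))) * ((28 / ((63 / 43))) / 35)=-1934909 / 1995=-969.88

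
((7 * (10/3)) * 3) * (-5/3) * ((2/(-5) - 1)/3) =490/9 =54.44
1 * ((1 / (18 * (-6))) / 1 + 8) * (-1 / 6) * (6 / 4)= -863 / 432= -2.00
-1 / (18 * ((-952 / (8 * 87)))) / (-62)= -29 / 44268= -0.00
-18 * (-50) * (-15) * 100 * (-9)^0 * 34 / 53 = -45900000 / 53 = -866037.74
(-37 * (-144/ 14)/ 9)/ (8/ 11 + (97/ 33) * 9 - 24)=3256/ 245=13.29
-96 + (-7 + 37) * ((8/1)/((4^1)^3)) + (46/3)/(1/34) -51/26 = 66631/156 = 427.12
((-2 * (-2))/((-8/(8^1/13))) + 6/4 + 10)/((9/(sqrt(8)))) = 97 * sqrt(2)/39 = 3.52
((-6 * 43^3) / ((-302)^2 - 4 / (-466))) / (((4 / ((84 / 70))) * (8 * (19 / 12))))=-500178537 / 4037601460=-0.12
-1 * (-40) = 40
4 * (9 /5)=36 /5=7.20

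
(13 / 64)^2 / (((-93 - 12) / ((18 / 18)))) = -169 / 430080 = -0.00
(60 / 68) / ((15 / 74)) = 4.35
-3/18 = -1/6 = -0.17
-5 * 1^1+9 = 4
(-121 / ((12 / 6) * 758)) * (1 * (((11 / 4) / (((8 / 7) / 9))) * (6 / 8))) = -251559 / 194048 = -1.30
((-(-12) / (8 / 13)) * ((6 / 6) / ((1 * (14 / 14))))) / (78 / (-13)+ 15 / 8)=-4.73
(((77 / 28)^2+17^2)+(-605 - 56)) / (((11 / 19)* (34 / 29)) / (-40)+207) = -16064405 / 9123812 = -1.76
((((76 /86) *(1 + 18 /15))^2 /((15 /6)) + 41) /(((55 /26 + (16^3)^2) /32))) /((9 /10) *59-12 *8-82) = -5449917824 /8394820263458925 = -0.00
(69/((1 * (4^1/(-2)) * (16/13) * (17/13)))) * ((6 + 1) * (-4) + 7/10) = 3183453/5440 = 585.19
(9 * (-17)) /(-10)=153 /10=15.30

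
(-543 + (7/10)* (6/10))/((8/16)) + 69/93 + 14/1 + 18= -1052.42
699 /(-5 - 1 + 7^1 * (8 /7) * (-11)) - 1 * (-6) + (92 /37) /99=-485857 /344322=-1.41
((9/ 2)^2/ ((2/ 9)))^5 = 205891132094649/ 32768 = 6283298708.94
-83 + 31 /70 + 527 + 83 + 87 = 43011 /70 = 614.44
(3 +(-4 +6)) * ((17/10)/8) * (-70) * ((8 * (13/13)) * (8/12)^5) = -19040/243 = -78.35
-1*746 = -746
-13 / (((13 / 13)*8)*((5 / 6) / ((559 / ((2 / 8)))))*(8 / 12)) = -6540.30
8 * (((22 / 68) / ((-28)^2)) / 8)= 11 / 26656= 0.00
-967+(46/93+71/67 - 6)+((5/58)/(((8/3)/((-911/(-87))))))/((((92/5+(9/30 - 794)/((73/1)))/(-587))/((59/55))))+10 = -501609098424425/506797088952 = -989.76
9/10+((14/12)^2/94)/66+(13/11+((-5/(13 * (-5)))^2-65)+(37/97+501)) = 8026792224389/18306390960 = 438.47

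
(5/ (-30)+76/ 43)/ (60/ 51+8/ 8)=7021/ 9546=0.74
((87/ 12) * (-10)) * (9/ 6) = -435/ 4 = -108.75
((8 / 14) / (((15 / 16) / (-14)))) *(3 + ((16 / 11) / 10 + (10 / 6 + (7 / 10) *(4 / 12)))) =-2368 / 55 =-43.05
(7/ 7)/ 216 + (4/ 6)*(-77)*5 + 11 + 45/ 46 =-1215589/ 4968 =-244.68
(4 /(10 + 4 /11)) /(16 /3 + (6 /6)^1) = 22 /361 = 0.06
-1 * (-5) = 5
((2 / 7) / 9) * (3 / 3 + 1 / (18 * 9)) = 163 / 5103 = 0.03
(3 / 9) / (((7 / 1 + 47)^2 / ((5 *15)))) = 25 / 2916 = 0.01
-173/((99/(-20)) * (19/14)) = 48440/1881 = 25.75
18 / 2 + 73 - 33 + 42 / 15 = 51.80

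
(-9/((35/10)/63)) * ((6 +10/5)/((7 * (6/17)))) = -3672/7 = -524.57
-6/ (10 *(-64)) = 3/ 320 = 0.01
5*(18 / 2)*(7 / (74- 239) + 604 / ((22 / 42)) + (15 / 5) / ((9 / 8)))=572079 / 11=52007.18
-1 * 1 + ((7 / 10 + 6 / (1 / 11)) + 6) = 717 / 10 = 71.70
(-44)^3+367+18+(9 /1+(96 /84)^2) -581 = -4183115 /49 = -85369.69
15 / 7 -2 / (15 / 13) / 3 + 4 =1753 / 315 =5.57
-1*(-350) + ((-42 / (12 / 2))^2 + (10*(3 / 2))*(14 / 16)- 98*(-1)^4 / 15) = 48671 / 120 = 405.59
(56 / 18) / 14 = 2 / 9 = 0.22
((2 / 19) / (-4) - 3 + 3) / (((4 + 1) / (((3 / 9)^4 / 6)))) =-1 / 92340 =-0.00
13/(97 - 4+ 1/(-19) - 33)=247/1139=0.22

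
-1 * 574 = -574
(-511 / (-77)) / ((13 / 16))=8.17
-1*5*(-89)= 445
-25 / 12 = -2.08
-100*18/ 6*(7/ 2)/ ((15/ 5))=-350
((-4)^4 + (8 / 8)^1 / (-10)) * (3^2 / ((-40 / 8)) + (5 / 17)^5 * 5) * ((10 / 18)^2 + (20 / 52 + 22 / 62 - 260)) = 45788038255820194 / 386236600425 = 118549.20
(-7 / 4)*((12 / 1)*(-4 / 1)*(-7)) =-588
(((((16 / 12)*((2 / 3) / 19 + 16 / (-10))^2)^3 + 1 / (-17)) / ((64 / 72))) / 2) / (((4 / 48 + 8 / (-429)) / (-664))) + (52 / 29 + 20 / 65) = -76504072415717894504523098 / 381225910570177359375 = -200679.10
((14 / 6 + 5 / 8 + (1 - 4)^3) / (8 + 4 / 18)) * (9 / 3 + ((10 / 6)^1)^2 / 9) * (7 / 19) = -270613 / 75924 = -3.56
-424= -424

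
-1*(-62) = 62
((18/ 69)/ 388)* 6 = 9/ 2231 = 0.00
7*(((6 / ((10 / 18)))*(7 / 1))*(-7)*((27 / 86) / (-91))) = 35721 / 2795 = 12.78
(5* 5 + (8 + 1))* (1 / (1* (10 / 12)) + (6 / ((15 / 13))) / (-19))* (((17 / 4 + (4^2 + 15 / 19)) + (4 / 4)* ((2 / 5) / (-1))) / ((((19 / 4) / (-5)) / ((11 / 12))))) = -64532204 / 102885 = -627.23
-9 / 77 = -0.12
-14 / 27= -0.52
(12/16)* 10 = 7.50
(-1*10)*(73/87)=-730/87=-8.39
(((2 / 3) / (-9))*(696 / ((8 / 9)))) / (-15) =3.87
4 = 4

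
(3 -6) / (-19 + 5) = 3 / 14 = 0.21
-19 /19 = -1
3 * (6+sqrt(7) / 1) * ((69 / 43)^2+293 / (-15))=-2822052 / 9245-470342 * sqrt(7) / 9245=-439.86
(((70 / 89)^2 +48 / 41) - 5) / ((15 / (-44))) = 9.42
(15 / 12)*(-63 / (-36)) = 35 / 16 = 2.19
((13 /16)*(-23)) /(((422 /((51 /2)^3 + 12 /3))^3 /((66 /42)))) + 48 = -7682419661715503867 /4309484634112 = -1782677.12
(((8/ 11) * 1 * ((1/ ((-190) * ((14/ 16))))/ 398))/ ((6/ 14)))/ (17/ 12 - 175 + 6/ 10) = 64/ 431672989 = 0.00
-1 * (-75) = 75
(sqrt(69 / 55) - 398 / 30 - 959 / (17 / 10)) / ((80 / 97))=-14281601 / 20400 + 97 * sqrt(3795) / 4400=-698.72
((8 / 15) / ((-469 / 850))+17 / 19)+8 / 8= 24812 / 26733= 0.93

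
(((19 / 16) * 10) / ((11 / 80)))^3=857375000 / 1331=644158.53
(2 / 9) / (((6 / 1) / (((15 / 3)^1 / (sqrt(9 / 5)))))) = 5 * sqrt(5) / 81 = 0.14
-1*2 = -2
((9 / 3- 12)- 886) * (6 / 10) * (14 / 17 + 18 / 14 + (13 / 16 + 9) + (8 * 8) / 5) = -126383487 / 9520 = -13275.58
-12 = -12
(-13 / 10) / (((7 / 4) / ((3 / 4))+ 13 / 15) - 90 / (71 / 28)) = 923 / 22928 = 0.04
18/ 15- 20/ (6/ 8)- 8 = -502/ 15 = -33.47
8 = 8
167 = 167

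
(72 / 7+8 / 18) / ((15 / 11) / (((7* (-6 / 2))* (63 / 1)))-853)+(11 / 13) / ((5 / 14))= 2.36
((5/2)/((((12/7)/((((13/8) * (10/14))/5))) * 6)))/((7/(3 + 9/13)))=5/168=0.03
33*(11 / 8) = 363 / 8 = 45.38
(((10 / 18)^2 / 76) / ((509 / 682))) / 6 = 8525 / 9400212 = 0.00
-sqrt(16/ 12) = -1.15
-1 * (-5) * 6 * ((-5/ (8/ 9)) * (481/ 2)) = -324675/ 8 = -40584.38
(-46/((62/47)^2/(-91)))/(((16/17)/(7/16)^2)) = 3851323021/7872512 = 489.21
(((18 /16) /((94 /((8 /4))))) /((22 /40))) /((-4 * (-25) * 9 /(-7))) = -7 /20680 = -0.00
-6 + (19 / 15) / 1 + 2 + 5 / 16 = -581 / 240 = -2.42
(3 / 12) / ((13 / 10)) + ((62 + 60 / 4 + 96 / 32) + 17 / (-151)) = 314393 / 3926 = 80.08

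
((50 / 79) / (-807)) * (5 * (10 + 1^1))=-2750 / 63753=-0.04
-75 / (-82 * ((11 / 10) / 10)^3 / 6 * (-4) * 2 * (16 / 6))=-10546875 / 54571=-193.27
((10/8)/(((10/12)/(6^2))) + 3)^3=185193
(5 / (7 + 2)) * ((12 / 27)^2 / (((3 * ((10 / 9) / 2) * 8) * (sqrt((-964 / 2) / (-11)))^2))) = 11 / 58563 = 0.00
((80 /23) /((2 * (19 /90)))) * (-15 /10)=-5400 /437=-12.36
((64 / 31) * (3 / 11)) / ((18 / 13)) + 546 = 558974 / 1023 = 546.41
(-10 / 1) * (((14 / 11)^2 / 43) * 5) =-9800 / 5203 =-1.88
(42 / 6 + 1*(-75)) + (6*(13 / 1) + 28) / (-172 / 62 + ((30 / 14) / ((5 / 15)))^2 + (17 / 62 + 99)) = -908088 / 13507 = -67.23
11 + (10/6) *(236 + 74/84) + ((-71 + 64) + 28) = 53777/126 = 426.80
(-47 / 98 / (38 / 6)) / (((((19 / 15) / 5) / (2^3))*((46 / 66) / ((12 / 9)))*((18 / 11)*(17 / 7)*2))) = -568700 / 988057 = -0.58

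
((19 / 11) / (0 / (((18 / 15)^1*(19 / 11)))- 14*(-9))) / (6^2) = 19 / 49896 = 0.00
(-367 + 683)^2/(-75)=-99856/75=-1331.41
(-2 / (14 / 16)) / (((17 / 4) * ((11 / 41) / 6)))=-15744 / 1309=-12.03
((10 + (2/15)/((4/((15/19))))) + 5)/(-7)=-571/266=-2.15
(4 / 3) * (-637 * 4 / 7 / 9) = -1456 / 27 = -53.93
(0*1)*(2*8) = 0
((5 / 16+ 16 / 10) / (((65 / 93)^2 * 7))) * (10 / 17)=77841 / 236600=0.33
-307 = -307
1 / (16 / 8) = 1 / 2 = 0.50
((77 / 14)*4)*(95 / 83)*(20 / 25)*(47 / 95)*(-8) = -33088 / 415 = -79.73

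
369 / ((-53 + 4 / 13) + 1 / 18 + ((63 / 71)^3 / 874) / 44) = -594225634684968 / 84764489568937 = -7.01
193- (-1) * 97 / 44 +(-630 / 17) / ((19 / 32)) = 1887207 / 14212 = 132.79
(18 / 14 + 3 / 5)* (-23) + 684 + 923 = 54727 / 35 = 1563.63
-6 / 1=-6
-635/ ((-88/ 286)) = 8255/ 4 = 2063.75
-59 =-59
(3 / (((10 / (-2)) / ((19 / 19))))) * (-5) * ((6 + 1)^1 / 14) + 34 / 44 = 25 / 11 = 2.27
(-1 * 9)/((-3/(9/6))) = 9/2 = 4.50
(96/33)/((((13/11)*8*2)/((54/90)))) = 6/65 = 0.09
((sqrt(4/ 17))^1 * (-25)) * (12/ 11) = -600 * sqrt(17)/ 187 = -13.23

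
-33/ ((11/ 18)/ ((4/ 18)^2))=-8/ 3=-2.67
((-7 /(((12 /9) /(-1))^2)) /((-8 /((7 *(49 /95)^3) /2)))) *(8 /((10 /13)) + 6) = 2127211569 /548720000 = 3.88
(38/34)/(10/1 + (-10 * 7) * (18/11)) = -209/19550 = -0.01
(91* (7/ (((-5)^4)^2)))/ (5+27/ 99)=7007/ 22656250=0.00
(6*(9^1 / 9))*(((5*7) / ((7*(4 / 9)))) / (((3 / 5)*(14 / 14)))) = 225 / 2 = 112.50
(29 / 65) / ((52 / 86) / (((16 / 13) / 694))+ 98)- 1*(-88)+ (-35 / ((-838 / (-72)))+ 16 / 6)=540746717696 / 6168645795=87.66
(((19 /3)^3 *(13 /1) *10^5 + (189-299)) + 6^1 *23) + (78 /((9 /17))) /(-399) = 1185921199222 /3591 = 330248175.78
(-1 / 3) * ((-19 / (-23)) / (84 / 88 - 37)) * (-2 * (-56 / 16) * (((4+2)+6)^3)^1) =1685376 / 18239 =92.41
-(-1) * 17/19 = 17/19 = 0.89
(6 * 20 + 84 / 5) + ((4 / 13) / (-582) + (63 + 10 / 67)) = 253396019 / 1267305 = 199.95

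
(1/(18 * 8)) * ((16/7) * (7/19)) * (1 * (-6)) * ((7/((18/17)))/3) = -119/1539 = -0.08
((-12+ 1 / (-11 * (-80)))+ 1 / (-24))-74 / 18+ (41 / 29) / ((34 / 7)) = -61928533 / 3904560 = -15.86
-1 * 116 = -116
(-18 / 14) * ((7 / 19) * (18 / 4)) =-81 / 38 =-2.13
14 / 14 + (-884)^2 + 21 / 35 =3907288 / 5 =781457.60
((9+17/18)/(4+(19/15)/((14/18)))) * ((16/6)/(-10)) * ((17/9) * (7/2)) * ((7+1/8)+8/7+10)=-7263641/127656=-56.90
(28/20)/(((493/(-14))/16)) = -1568/2465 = -0.64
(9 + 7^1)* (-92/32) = -46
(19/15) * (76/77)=1444/1155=1.25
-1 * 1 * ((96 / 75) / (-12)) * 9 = 24 / 25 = 0.96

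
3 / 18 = 0.17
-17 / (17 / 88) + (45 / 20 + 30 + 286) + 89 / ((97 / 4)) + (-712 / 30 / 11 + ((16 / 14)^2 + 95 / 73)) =53670626689 / 228999540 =234.37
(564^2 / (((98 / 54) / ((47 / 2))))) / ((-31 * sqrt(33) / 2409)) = -14733729576 * sqrt(33) / 1519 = -55720100.44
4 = 4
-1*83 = -83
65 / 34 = 1.91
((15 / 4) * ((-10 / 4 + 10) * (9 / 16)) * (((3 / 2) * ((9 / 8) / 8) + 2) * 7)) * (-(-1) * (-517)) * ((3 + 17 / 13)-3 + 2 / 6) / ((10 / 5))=-691319475 / 6656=-103864.10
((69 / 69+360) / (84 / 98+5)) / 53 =2527 / 2173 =1.16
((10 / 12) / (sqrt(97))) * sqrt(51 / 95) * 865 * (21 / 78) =6055 * sqrt(469965) / 287508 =14.44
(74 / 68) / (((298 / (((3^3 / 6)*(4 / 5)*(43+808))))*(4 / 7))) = 1983681 / 101320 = 19.58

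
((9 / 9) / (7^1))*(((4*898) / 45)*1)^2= 12902464 / 14175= 910.23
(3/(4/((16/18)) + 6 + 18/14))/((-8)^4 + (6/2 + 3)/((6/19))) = 14/226325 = 0.00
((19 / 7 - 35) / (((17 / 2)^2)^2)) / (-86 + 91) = -3616 / 2923235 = -0.00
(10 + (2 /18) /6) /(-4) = -541 /216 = -2.50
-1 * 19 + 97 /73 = -1290 /73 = -17.67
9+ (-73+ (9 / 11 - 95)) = -1740 / 11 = -158.18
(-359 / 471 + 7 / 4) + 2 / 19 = 39127 / 35796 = 1.09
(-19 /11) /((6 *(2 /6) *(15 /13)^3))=-41743 /74250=-0.56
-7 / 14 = -1 / 2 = -0.50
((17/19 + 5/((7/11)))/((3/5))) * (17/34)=970/133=7.29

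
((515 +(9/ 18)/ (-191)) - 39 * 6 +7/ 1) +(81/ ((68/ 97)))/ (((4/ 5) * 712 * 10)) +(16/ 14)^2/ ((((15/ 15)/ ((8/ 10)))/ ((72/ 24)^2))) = 5390773292507/ 18125013760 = 297.42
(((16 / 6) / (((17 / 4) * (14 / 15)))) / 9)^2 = 6400 / 1147041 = 0.01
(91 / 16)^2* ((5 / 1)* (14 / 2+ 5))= 1940.86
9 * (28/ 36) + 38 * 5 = 197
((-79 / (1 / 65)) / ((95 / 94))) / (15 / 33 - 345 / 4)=4247672 / 71725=59.22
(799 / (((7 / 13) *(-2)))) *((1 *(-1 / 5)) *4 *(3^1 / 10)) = 31161 / 175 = 178.06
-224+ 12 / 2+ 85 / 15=-212.33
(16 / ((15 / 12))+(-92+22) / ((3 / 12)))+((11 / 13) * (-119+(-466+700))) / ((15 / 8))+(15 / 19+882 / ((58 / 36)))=332.94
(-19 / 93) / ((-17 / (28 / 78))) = 266 / 61659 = 0.00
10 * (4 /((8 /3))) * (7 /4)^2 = 735 /16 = 45.94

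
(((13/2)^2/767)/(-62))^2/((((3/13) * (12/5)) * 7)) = 10985/53952046848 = 0.00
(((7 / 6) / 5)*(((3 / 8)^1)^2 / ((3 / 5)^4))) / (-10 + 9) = -875 / 3456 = -0.25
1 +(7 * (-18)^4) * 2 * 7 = 10287649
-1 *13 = -13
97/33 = 2.94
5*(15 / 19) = 75 / 19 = 3.95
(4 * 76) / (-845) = -0.36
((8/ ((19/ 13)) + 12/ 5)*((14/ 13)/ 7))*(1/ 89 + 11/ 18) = 745756/ 989235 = 0.75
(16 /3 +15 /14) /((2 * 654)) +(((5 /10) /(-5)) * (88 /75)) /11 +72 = 494384377 /6867000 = 71.99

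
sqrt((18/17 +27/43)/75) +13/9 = sqrt(300441)/3655 +13/9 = 1.59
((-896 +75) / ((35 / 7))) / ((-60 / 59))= 48439 / 300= 161.46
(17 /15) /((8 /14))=119 /60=1.98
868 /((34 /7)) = 178.71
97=97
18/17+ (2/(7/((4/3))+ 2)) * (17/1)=2834/493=5.75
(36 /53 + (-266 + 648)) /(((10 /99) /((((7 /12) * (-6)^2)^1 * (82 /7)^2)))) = 20251860948 /1855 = 10917445.25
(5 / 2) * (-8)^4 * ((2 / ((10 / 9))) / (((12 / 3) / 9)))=41472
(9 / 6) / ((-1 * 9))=-1 / 6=-0.17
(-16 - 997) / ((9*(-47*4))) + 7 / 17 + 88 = 2560297 / 28764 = 89.01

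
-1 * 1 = -1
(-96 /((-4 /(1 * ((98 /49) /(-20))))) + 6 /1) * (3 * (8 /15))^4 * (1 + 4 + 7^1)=884736 /3125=283.12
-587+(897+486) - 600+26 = 222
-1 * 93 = -93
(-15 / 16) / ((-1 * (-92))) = -0.01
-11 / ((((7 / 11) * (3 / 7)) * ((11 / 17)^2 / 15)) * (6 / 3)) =-1445 / 2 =-722.50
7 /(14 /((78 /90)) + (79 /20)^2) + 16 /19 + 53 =169622659 /3137527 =54.06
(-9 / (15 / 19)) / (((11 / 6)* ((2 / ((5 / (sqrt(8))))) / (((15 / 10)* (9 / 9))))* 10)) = -513* sqrt(2) / 880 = -0.82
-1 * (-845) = 845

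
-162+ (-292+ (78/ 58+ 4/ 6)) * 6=-55156/ 29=-1901.93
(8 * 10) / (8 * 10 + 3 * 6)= 40 / 49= 0.82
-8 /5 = -1.60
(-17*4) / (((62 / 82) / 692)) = -1929296 / 31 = -62235.35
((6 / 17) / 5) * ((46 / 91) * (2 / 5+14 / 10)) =2484 / 38675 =0.06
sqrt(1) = 1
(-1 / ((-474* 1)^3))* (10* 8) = 10 / 13312053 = 0.00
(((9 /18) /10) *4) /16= 1 /80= 0.01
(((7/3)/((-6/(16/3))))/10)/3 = -28/405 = -0.07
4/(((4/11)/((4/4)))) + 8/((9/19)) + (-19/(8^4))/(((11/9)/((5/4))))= 45228529/1622016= 27.88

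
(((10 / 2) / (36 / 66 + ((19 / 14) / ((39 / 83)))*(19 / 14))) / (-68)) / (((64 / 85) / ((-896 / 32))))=3678675 / 6007312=0.61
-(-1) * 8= 8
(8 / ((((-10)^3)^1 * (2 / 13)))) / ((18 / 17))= -221 / 4500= -0.05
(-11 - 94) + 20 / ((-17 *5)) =-1789 / 17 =-105.24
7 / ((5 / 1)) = 7 / 5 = 1.40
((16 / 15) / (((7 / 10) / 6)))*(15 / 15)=64 / 7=9.14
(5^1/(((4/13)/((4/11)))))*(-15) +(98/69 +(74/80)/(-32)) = -84760243/971520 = -87.24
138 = 138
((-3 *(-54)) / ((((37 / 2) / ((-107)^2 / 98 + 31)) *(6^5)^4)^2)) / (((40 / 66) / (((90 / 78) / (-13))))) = -256511651 / 2263561434692096266899527830761111552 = -0.00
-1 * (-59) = 59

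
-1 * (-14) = 14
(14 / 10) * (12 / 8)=21 / 10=2.10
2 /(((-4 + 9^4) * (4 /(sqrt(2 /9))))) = sqrt(2) /39342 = 0.00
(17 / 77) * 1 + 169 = 13030 / 77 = 169.22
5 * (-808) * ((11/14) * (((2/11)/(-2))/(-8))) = -505/14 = -36.07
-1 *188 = -188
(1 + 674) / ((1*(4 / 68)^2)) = 195075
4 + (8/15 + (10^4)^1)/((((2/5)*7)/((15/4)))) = 93783/7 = 13397.57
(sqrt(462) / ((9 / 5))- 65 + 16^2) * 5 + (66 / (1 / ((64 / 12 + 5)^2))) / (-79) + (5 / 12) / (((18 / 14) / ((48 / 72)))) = 25 * sqrt(462) / 9 + 11083187 / 12798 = 925.72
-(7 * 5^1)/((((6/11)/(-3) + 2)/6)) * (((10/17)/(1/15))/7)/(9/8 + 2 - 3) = -19800/17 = -1164.71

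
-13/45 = -0.29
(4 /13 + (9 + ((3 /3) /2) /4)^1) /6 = 327 /208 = 1.57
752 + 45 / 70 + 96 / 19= 201547 / 266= 757.70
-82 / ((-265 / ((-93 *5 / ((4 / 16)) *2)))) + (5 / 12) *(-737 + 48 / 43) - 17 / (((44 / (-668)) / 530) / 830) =34153825062047 / 300828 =113532733.20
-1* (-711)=711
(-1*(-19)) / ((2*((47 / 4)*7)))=38 / 329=0.12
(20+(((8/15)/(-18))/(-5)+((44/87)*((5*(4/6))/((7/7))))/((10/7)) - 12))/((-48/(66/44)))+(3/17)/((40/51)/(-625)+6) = -385738967/1497174300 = -0.26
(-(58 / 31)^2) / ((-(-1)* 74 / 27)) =-45414 / 35557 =-1.28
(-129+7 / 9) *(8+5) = -15002 / 9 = -1666.89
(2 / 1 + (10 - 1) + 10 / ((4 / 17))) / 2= 26.75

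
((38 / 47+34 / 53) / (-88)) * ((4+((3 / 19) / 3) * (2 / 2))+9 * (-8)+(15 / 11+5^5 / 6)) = -171458329 / 22907236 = -7.48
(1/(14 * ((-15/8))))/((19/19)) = -4/105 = -0.04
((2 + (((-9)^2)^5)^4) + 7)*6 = 886852976486075539896499261238299785660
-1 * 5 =-5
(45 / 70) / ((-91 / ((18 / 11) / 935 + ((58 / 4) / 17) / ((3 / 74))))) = -1947657 / 13103090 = -0.15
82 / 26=41 / 13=3.15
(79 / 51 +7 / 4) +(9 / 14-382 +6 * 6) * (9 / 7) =-4405553 / 9996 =-440.73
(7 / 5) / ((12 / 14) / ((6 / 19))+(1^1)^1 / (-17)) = 0.53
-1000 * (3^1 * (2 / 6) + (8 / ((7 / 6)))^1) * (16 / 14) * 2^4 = -7040000 / 49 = -143673.47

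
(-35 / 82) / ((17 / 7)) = -245 / 1394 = -0.18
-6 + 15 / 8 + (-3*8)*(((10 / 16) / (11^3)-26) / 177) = -0.60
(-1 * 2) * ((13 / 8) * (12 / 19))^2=-1521 / 722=-2.11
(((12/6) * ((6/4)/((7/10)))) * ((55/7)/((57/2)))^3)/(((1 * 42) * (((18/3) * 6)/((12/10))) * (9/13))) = 8651500/84038546277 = 0.00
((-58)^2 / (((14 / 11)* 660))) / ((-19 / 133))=-841 / 30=-28.03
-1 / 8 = -0.12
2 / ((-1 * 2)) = -1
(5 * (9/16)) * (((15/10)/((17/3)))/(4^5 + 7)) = 405/560864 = 0.00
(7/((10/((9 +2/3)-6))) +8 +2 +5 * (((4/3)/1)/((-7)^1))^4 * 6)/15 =0.84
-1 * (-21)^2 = -441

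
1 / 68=0.01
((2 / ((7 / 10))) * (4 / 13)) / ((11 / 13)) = 80 / 77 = 1.04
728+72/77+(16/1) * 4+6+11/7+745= 119004/77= 1545.51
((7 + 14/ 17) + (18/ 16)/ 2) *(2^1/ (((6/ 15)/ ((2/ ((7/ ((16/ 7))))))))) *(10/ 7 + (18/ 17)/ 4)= 4596215/ 99127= 46.37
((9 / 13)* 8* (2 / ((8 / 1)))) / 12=0.12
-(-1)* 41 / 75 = 41 / 75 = 0.55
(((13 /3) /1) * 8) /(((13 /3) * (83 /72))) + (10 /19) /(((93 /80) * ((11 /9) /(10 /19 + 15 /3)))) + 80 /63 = 6602187728 /643695129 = 10.26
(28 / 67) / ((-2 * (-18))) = 7 / 603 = 0.01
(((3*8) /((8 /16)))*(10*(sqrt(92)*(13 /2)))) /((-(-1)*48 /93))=12090*sqrt(23)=57981.60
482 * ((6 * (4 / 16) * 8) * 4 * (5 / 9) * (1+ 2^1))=38560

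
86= 86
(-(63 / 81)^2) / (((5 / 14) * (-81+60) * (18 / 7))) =343 / 10935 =0.03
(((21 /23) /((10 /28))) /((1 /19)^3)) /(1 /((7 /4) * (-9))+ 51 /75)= 28442.75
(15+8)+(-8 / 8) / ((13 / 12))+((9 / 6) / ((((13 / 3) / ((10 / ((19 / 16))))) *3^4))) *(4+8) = 1283 / 57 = 22.51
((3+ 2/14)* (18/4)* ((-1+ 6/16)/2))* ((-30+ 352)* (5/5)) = -11385/8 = -1423.12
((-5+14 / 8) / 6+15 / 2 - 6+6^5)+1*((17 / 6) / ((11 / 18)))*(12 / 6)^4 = 2072701 / 264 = 7851.14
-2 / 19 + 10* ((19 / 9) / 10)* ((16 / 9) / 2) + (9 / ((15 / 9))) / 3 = 27481 / 7695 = 3.57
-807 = -807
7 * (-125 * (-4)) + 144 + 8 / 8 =3645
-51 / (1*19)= -51 / 19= -2.68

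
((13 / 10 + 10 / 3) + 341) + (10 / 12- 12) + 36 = 5557 / 15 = 370.47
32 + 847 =879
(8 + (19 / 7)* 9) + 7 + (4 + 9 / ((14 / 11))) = 101 / 2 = 50.50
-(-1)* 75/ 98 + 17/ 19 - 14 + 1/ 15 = -342793/ 27930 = -12.27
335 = 335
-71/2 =-35.50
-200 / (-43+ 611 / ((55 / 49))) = -5500 / 13787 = -0.40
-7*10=-70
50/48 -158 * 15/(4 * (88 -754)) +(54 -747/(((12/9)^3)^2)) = -77.02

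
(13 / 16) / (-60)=-13 / 960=-0.01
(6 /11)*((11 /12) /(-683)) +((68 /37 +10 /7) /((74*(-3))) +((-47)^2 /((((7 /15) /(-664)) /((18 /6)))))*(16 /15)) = -131661615845581 /13090378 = -10057892.59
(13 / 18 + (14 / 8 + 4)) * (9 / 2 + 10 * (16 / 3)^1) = 374.31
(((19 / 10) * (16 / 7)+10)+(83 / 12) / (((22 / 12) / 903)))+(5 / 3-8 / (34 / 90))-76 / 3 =132586219 / 39270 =3376.27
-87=-87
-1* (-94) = 94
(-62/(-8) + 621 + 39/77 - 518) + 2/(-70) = 171291/1540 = 111.23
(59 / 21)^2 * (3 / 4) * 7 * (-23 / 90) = -80063 / 7560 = -10.59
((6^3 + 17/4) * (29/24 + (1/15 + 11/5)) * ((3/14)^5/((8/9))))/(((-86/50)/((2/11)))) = -1339089165/32562016256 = -0.04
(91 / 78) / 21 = 1 / 18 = 0.06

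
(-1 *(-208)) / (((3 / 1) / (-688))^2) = 98455552 / 9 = 10939505.78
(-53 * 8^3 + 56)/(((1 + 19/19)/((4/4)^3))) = -13540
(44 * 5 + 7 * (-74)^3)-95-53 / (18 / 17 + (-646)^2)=-20122832855671 / 7094390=-2836443.00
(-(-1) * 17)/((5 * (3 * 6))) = 17/90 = 0.19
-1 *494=-494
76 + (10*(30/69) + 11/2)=3949/46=85.85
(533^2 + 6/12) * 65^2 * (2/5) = 480111255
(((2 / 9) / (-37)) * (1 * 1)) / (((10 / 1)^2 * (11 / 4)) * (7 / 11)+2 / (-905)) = -1810 / 52738209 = -0.00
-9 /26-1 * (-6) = 147 /26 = 5.65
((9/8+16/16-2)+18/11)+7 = 771/88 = 8.76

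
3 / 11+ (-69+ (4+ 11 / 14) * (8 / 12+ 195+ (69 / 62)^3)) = 874.27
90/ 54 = 5/ 3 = 1.67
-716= -716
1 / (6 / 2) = 1 / 3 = 0.33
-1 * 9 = -9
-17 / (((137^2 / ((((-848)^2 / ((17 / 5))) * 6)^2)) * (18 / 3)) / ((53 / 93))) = -1370342991462400 / 9891263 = -138540749.70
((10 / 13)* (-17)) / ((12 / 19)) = -20.71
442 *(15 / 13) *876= 446760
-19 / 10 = -1.90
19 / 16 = 1.19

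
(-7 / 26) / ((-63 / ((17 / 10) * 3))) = 17 / 780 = 0.02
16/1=16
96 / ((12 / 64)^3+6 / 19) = 2490368 / 8363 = 297.78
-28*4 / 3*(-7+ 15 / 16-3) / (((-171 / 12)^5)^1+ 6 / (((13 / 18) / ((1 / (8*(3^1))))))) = -13511680 / 23465976399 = -0.00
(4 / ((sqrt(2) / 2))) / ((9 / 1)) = 4* sqrt(2) / 9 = 0.63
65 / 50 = 13 / 10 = 1.30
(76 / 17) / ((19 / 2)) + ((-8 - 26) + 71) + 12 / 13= 8485 / 221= 38.39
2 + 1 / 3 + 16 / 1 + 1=58 / 3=19.33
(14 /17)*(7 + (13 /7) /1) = 124 /17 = 7.29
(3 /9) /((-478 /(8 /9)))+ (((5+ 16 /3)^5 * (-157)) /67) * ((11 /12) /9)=-11816768223199 /420245172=-28118.75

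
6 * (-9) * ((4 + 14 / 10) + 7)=-3348 / 5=-669.60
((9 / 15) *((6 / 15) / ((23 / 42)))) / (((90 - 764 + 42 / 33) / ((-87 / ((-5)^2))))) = 60291 / 26593750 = 0.00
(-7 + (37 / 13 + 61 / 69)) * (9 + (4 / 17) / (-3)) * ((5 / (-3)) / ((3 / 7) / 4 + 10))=14371700 / 2987631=4.81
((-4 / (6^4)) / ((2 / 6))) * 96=-8 / 9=-0.89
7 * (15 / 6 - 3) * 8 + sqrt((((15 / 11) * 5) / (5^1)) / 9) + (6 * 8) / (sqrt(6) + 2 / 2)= -188 / 5 + sqrt(165) / 33 + 48 * sqrt(6) / 5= -13.70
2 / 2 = 1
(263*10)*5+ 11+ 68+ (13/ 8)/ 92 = 9736557/ 736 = 13229.02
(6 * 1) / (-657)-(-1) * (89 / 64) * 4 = 19459 / 3504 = 5.55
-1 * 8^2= -64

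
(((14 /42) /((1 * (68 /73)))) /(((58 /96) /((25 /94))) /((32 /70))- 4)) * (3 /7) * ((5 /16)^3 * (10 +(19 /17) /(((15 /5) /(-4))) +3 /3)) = 22128125 /481894784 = 0.05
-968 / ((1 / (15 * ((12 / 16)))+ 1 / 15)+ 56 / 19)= -827640 / 2653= -311.96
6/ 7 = 0.86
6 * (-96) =-576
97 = 97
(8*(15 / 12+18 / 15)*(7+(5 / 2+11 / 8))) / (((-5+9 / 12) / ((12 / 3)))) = -17052 / 85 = -200.61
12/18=2/3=0.67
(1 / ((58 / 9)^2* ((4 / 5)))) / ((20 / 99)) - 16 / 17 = -0.79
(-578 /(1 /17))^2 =96550276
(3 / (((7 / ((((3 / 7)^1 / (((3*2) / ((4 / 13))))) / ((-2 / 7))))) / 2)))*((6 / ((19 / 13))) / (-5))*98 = 504 / 95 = 5.31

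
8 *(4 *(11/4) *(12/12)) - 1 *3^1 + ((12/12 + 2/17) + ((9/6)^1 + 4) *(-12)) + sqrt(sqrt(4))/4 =20.47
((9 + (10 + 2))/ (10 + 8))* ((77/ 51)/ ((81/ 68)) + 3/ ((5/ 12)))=9.88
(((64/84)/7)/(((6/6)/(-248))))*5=-19840/147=-134.97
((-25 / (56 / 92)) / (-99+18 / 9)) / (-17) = -575 / 23086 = -0.02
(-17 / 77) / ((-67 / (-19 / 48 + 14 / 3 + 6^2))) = 32861 / 247632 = 0.13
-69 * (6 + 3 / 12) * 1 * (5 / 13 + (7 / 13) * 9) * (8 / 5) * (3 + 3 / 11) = -1689120 / 143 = -11812.03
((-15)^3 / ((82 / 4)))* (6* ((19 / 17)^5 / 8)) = -25070502375 / 116428274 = -215.33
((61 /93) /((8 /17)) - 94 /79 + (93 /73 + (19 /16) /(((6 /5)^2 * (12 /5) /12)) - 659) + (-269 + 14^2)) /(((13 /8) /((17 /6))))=-1271622430361 /1004011632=-1266.54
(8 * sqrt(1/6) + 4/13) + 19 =4 * sqrt(6)/3 + 251/13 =22.57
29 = 29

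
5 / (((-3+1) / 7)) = -35 / 2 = -17.50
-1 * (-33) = 33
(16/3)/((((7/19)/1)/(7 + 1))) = 2432/21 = 115.81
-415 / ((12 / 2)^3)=-415 / 216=-1.92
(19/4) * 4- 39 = -20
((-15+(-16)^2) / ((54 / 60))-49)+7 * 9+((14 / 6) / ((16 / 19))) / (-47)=1906673 / 6768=281.72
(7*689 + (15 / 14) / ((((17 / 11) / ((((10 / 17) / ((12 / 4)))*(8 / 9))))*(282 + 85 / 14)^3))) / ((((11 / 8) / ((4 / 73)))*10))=13166255020517490416 / 685031540370650055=19.22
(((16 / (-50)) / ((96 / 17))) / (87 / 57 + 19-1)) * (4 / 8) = -323 / 222600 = -0.00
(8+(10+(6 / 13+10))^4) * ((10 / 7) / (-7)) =-50066400240 / 1399489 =-35774.77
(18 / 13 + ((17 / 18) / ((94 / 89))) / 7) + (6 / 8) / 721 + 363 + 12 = 213256060 / 566397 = 376.51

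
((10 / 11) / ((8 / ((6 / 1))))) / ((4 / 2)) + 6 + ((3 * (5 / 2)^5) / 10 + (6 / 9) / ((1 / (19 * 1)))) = 102019 / 2112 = 48.30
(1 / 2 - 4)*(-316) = 1106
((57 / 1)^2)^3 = 34296447249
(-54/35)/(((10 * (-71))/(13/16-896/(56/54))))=-53271/28400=-1.88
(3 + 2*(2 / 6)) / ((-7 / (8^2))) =-704 / 21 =-33.52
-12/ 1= -12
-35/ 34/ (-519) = 35/ 17646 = 0.00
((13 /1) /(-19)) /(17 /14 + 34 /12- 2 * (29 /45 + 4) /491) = -0.17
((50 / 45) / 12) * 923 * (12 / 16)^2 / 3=4615 / 288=16.02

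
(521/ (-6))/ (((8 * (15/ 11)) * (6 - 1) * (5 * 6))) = -0.05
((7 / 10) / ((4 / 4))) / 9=7 / 90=0.08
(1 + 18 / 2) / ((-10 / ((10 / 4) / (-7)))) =5 / 14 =0.36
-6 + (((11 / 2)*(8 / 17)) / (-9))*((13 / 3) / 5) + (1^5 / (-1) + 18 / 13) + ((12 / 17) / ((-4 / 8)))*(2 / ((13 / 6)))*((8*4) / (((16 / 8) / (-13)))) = 7912069 / 29835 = 265.19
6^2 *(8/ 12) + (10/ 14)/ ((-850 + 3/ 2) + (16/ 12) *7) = 169170/ 7049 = 24.00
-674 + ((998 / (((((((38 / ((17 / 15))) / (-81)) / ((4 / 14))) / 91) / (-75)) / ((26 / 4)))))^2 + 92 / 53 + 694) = 17867272427068729797 / 19133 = 933845838450255.05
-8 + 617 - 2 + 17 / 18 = 10943 / 18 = 607.94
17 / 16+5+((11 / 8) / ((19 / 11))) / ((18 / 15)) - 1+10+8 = 10819 / 456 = 23.73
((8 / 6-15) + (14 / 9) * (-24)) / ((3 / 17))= -289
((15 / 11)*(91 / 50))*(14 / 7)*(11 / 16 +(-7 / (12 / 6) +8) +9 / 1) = 61971 / 880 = 70.42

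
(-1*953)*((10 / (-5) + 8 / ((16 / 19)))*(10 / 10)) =-14295 / 2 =-7147.50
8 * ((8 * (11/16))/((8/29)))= 319/2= 159.50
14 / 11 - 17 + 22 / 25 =-14.85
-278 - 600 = -878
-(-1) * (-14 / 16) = -7 / 8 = -0.88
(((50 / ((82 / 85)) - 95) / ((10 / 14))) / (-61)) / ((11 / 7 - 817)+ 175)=-17346 / 11211983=-0.00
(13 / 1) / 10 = 13 / 10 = 1.30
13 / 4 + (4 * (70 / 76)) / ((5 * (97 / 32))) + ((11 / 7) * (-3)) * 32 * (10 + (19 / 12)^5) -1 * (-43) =-99088965995 / 33439392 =-2963.24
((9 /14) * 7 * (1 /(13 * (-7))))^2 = 81 /33124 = 0.00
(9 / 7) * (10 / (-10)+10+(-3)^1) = 54 / 7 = 7.71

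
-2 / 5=-0.40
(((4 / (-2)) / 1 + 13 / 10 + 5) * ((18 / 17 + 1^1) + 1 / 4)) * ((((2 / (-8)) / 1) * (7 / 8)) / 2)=-47257 / 43520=-1.09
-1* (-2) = 2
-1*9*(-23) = 207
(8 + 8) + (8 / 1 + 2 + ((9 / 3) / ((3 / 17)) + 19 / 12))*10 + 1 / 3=1813 / 6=302.17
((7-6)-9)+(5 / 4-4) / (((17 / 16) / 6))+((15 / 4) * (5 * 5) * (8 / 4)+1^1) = 5609 / 34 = 164.97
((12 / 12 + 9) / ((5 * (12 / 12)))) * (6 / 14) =6 / 7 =0.86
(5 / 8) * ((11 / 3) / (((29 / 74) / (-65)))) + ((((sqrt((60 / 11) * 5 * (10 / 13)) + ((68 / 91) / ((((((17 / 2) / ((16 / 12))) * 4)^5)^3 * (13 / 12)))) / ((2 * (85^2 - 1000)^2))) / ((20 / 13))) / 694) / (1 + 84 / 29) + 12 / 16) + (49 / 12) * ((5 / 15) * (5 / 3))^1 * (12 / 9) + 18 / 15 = -12113942740157494755095741424669241801601099 / 32293006901647949914494316034961272681250 + 29 * sqrt(4290) / 1725284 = -375.12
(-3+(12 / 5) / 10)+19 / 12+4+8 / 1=3247 / 300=10.82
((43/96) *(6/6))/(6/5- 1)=215/96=2.24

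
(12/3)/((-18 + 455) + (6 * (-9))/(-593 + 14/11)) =26036/2845027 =0.01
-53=-53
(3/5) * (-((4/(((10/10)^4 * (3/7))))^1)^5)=-17210368/405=-42494.74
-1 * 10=-10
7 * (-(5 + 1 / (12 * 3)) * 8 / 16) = -17.60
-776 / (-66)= 388 / 33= 11.76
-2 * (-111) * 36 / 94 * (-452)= -1806192 / 47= -38429.62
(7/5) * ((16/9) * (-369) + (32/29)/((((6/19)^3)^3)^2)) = 728891029443619015116703/460193553653760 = 1583879269.18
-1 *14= -14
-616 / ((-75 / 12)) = 2464 / 25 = 98.56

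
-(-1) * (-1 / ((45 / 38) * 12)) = -19 / 270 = -0.07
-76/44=-19/11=-1.73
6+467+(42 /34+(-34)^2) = 27714 /17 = 1630.24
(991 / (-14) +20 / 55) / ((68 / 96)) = -130140 / 1309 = -99.42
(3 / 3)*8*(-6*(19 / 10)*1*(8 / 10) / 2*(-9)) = 8208 / 25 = 328.32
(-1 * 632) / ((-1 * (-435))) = -632 / 435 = -1.45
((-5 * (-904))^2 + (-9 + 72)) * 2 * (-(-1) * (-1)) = -40860926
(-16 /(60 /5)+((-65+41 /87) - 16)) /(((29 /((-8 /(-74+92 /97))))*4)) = -230278 /2979663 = -0.08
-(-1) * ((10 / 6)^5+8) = 20.86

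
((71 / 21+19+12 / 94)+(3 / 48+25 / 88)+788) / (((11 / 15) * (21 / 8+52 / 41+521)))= 5775066439 / 2741486594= 2.11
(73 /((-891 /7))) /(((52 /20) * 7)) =-365 /11583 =-0.03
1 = 1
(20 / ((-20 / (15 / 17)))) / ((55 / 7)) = -21 / 187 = -0.11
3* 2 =6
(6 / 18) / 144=1 / 432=0.00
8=8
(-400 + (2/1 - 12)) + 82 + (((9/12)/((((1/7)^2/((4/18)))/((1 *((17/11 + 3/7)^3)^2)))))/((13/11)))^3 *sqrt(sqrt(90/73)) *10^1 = -328 + 2344739480003750865111922795966292295680 *10^(1/4) *sqrt(3) *73^(3/4)/250370662633531908710270499708237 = 720383458.53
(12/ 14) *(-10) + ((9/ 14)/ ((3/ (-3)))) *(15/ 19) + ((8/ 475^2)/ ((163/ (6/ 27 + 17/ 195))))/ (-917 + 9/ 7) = -1252057337588261/ 137907764718750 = -9.08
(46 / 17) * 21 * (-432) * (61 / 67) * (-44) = 1120065408 / 1139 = 983376.13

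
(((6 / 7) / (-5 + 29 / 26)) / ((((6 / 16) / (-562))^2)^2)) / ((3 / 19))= -403703165534076928 / 57267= -7049490378997.97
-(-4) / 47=4 / 47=0.09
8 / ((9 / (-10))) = -80 / 9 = -8.89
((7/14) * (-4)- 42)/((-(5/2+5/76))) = 3344/195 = 17.15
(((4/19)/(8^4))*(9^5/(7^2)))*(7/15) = 19683/680960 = 0.03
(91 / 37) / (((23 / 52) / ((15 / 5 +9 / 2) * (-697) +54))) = -24481002 / 851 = -28767.33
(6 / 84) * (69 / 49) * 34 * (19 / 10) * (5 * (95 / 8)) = 2117265 / 5488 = 385.80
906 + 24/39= 11786/13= 906.62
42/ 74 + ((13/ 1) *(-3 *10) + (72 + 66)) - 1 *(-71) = -6676/ 37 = -180.43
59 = 59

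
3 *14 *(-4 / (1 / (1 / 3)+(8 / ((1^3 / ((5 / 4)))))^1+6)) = -168 / 19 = -8.84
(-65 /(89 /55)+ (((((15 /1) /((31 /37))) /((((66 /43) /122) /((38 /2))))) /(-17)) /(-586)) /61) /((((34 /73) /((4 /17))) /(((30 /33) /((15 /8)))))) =-14168976750160 /1441692735153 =-9.83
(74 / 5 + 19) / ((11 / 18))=3042 / 55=55.31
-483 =-483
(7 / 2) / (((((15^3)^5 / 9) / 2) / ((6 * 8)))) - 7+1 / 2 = -210837799072265401 / 32436584472656250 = -6.50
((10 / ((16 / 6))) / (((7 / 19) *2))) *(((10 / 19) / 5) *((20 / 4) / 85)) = 0.03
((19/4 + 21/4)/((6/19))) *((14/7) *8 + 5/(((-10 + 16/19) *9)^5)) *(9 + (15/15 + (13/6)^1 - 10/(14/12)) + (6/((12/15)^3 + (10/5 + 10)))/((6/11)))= 2103742855876050898719715/927974595022110018432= 2267.03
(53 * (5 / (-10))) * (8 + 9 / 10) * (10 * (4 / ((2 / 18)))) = -84906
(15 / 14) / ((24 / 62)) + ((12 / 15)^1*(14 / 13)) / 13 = 134111 / 47320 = 2.83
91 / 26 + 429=865 / 2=432.50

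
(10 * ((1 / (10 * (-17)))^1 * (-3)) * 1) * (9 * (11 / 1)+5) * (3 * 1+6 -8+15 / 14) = 4524 / 119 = 38.02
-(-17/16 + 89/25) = -999/400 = -2.50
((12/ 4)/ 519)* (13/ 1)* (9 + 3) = 156/ 173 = 0.90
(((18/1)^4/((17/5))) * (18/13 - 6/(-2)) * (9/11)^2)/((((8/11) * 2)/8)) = 1211685480/2431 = 498430.88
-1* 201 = -201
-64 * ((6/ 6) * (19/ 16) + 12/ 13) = -1756/ 13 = -135.08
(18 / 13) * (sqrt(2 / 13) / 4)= 9 * sqrt(26) / 338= 0.14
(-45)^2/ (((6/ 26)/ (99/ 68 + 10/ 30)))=1067625/ 68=15700.37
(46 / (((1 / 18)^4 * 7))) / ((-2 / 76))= -183498048 / 7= -26214006.86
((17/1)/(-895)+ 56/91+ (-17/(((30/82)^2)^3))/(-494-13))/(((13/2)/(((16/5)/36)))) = 120568605367904/604734033515625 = 0.20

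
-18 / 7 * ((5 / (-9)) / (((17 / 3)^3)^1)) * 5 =1350 / 34391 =0.04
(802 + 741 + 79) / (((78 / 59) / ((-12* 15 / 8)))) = -717735 / 26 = -27605.19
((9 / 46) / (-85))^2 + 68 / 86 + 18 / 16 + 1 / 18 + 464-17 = 5312672143069 / 11832989400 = 448.97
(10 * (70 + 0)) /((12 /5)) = 875 /3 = 291.67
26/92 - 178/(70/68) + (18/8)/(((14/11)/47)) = -82379/920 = -89.54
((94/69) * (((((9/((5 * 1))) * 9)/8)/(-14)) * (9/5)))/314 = -11421/10110800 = -0.00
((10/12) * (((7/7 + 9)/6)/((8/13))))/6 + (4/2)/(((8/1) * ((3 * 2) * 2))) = 343/864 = 0.40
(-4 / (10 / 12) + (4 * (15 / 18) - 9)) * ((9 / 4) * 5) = -471 / 4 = -117.75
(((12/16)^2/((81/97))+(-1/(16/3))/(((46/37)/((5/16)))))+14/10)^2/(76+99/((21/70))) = 1153203220129/114010973798400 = 0.01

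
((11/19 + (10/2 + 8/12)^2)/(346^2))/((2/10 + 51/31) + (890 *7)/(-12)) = -433225/820749341877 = -0.00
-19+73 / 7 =-60 / 7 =-8.57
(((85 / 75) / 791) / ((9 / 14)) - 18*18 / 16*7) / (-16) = 8649449 / 976320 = 8.86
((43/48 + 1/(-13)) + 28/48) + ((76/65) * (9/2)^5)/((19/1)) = 114.96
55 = 55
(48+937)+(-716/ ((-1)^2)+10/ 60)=1615/ 6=269.17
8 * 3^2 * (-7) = -504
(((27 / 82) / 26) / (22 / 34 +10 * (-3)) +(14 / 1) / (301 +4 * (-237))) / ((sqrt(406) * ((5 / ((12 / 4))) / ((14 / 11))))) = -9114675 * sqrt(406) / 219574908124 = -0.00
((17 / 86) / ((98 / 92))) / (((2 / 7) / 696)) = 136068 / 301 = 452.05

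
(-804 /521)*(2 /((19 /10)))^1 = -16080 /9899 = -1.62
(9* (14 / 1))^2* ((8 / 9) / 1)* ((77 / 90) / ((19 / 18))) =1086624 / 95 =11438.15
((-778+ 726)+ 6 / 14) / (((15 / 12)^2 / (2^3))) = -46208 / 175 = -264.05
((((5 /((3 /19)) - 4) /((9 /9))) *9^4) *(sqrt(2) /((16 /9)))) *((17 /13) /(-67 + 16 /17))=-472136121 *sqrt(2) /233584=-2858.51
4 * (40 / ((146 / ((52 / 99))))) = 0.58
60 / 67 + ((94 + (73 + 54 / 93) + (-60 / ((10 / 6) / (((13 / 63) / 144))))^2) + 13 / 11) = 246156541847 / 1450875888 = 169.66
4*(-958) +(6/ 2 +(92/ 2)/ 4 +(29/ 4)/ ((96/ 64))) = -11438/ 3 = -3812.67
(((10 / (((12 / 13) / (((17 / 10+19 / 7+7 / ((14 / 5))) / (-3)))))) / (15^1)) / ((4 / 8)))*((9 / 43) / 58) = -1573 / 130935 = -0.01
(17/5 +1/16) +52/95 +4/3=4873/912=5.34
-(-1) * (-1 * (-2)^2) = -4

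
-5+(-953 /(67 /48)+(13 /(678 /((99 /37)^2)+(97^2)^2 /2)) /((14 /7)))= -13327234705249828 /19378127247605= -687.75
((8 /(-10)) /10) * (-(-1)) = -2 /25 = -0.08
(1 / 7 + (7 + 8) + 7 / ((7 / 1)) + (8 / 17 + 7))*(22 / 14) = 30910 / 833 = 37.11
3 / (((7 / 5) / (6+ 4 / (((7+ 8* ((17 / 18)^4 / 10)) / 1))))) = 98058690 / 7014427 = 13.98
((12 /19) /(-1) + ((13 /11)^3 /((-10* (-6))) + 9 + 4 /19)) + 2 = 16093603 /1517340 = 10.61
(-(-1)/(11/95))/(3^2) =95/99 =0.96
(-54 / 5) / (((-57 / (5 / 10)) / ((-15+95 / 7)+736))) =46278 / 665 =69.59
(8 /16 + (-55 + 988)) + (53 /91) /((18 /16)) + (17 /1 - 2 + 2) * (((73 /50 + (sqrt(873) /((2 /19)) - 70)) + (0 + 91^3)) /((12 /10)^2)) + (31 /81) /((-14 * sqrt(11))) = -31 * sqrt(11) /12474 + 8075 * sqrt(97) /24 + 58289534965 /6552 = 8899762.89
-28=-28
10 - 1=9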